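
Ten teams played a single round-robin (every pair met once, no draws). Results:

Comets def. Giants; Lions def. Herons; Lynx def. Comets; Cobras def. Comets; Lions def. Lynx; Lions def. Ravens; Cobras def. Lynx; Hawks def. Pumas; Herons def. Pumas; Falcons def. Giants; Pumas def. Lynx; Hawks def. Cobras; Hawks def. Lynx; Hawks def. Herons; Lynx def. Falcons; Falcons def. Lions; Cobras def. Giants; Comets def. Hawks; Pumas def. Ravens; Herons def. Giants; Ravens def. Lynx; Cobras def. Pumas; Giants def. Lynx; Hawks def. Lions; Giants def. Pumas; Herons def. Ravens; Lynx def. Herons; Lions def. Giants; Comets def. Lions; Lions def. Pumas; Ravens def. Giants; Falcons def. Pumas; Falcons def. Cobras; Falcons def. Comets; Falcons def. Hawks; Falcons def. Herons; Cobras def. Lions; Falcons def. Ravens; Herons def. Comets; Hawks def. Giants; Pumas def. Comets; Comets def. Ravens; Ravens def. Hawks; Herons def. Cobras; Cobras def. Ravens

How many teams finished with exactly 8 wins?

Win totals: Ravens 3, Cobras 6, Pumas 3, Hawks 6, Falcons 8, Lions 5, Herons 5, Comets 4, Lynx 3, Giants 2.
Exactly 8: Falcons — 1 team.

1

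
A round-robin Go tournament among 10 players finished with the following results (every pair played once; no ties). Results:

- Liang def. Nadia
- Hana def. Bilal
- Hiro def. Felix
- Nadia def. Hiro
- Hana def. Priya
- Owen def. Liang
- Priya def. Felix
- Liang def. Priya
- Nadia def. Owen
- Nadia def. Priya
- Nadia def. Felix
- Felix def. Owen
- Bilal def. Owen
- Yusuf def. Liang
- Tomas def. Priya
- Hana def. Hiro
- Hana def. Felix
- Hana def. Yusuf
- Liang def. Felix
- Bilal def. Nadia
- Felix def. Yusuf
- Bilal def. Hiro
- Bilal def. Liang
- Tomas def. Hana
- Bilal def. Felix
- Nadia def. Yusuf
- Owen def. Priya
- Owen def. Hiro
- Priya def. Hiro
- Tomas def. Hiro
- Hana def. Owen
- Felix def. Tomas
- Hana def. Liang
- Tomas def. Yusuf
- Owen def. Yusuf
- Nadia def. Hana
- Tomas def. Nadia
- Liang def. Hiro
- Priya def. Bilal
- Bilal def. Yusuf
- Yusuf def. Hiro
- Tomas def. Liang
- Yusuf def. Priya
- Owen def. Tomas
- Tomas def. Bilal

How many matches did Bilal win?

6

Bilal's results: beat Nadia, Yusuf, Hiro, Liang, Felix, Owen; lost to Hana, Tomas, Priya.
That is 6 wins.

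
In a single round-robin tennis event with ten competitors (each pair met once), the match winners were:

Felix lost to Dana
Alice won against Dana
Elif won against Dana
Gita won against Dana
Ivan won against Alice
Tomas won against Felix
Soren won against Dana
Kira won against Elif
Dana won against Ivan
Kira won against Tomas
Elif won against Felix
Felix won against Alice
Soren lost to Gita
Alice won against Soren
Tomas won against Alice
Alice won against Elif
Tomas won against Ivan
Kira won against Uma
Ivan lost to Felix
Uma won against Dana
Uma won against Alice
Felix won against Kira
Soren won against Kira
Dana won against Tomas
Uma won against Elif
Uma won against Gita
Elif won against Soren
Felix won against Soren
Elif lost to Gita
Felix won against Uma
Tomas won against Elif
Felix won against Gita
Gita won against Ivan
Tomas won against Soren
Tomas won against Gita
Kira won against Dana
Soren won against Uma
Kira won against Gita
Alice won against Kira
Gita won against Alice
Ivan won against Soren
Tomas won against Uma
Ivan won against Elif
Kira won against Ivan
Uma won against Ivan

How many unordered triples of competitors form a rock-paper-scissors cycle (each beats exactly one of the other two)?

31

Win totals: Soren 3, Felix 6, Alice 4, Kira 6, Dana 3, Uma 5, Tomas 7, Ivan 3, Elif 3, Gita 5.
A competitor with w wins dominates both others in C(w,2) triples; summing gives 3 + 15 + 6 + 15 + 3 + 10 + 21 + 3 + 3 + 10 = 89 transitive triples.
Total triples C(10,3) = 120, so cyclic triples = 120 − 89 = 31.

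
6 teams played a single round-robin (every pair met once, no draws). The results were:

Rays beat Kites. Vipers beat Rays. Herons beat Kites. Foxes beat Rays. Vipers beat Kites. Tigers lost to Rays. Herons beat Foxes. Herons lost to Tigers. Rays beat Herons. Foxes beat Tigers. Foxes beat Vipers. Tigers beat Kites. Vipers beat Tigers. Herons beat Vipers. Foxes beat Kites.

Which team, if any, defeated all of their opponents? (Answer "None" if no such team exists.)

Highest win total is Foxes with 4 (out of 5 possible).
Foxes lost to Herons, so no team went undefeated.

None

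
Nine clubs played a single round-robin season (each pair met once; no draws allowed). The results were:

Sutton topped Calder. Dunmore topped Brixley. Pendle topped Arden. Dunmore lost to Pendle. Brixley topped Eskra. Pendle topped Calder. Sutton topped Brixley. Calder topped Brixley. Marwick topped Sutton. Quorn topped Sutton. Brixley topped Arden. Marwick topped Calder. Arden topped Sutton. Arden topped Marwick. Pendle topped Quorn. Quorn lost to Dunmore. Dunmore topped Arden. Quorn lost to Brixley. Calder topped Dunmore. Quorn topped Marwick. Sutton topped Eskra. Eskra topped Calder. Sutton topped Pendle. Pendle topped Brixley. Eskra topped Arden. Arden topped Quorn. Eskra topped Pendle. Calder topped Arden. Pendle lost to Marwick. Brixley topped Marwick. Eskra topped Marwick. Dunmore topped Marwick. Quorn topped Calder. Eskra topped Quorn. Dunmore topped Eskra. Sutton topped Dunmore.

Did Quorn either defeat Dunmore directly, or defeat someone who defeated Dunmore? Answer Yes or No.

Yes

Quorn did not beat Dunmore directly.
Quorn beat Calder, Sutton, Marwick. Of those, Calder beat Dunmore.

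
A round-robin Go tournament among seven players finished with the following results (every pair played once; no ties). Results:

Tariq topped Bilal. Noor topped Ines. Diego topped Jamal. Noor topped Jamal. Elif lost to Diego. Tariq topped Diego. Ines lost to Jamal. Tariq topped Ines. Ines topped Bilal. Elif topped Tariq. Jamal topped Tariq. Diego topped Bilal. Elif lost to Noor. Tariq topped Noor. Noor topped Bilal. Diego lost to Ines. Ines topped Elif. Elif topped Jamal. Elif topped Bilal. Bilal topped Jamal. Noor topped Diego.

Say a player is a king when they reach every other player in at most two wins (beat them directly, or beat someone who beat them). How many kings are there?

Diego cannot reach Noor in two steps.
Jamal reaches everyone (king).
Bilal cannot reach Diego, Elif, Noor in two steps.
Tariq reaches everyone (king).
Elif reaches everyone (king).
Noor reaches everyone (king).
Ines cannot reach Noor in two steps.
Kings: Jamal, Tariq, Elif, Noor — 4.

4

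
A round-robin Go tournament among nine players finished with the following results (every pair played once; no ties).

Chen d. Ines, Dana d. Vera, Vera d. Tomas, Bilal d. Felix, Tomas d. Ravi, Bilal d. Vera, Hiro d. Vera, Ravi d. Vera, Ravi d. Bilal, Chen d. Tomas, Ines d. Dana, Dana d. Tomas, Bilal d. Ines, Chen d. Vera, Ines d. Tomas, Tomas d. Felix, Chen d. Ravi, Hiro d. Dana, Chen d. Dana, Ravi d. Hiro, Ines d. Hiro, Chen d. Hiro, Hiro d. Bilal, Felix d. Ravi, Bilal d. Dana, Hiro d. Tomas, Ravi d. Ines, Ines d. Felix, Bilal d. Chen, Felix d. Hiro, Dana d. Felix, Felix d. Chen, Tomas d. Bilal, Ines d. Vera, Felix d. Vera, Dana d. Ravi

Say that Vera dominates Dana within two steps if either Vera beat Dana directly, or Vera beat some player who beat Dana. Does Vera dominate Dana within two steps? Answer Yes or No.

No

Vera did not beat Dana directly.
Vera beat Tomas, but each of them lost to Dana. No two-step path.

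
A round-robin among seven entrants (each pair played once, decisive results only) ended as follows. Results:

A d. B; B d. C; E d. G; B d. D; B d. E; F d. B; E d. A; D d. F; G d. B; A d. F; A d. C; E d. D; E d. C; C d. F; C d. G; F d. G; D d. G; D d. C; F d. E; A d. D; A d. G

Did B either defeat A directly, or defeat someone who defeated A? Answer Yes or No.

Yes

B did not beat A directly.
B beat C, D, E. Of those, E beat A.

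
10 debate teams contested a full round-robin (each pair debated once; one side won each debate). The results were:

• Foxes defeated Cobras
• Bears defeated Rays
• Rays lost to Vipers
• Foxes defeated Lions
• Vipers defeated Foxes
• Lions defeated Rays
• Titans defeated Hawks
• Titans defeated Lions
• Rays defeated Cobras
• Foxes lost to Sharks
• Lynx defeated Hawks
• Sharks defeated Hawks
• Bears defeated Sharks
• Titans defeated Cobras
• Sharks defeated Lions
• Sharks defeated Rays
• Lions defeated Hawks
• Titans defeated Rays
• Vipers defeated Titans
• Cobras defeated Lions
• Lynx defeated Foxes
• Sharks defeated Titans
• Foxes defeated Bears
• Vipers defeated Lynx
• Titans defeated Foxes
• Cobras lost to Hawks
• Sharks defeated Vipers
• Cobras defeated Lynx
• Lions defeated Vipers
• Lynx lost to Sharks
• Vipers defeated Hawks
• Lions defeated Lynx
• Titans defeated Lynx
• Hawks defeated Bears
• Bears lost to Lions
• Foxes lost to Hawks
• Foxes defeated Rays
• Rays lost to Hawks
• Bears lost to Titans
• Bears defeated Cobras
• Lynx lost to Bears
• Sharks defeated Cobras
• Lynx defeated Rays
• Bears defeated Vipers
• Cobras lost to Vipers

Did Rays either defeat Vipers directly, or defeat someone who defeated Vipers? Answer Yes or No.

Rays did not beat Vipers directly.
Rays beat Cobras, but each of them lost to Vipers. No two-step path.

No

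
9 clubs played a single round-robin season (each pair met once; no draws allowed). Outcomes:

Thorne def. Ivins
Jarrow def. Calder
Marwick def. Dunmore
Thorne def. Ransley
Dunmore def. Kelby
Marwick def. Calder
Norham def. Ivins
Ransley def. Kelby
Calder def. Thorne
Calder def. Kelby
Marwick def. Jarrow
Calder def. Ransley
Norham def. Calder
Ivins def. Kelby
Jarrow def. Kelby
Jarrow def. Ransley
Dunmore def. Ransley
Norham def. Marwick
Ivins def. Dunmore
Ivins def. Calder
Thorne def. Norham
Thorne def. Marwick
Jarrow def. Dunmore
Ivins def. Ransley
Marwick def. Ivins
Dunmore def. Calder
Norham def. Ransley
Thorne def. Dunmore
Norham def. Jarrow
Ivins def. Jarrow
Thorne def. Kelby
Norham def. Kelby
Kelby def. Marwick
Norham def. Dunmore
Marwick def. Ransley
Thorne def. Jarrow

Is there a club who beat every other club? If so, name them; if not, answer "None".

Highest win total is Thorne with 7 (out of 8 possible).
Thorne lost to Calder, so no club went undefeated.

None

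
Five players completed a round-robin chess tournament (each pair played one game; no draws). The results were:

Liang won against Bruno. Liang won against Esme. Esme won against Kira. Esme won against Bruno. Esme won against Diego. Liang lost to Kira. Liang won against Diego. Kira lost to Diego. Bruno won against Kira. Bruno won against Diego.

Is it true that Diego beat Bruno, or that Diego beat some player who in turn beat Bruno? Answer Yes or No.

No

Diego did not beat Bruno directly.
Diego beat Kira, but each of them lost to Bruno. No two-step path.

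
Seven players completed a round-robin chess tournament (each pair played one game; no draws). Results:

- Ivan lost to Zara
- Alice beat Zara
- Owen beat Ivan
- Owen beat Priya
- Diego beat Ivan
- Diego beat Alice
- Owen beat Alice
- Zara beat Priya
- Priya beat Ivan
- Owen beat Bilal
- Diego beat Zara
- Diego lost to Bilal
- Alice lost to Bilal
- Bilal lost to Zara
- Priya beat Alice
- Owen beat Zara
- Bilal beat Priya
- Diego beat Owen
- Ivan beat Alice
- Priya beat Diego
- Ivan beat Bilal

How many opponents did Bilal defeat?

3

Bilal's results: beat Alice, Priya, Diego; lost to Owen, Zara, Ivan.
That is 3 wins.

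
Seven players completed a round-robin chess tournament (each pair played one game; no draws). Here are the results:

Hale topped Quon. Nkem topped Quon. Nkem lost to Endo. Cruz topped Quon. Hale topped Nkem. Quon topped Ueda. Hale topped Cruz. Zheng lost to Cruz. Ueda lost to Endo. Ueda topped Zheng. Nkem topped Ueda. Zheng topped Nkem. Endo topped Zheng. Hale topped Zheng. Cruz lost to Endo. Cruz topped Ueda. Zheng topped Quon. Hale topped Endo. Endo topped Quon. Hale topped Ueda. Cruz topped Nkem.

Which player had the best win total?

Win totals: Endo 5, Quon 1, Cruz 4, Ueda 1, Hale 6, Zheng 2, Nkem 2.
Hale leads with 6 wins (next highest: 5).

Hale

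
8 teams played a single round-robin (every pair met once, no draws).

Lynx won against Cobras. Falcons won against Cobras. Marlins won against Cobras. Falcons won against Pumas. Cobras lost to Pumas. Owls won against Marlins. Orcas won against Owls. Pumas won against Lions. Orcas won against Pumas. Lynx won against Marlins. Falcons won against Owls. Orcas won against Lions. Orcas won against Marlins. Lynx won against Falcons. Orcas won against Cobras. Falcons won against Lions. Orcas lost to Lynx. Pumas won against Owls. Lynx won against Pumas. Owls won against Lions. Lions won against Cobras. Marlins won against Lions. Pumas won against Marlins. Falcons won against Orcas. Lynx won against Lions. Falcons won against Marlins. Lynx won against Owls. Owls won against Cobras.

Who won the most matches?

Lynx

Win totals: Falcons 6, Marlins 2, Orcas 5, Lions 1, Lynx 7, Owls 3, Pumas 4, Cobras 0.
Lynx leads with 7 wins (next highest: 6).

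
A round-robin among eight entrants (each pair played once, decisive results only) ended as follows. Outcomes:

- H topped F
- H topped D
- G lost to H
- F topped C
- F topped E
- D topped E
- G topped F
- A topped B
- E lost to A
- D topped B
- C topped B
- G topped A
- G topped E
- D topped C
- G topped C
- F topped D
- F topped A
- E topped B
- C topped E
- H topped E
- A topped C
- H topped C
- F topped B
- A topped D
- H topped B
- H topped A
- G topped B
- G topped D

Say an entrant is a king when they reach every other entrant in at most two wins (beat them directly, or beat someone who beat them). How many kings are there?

A cannot reach F, G, H in two steps.
B cannot reach A, C, D, E, F, G, H in two steps.
C cannot reach A, D, F, G, H in two steps.
D cannot reach A, F, G, H in two steps.
E cannot reach A, C, D, F, G, H in two steps.
F cannot reach G, H in two steps.
G cannot reach H in two steps.
H reaches everyone (king).
Kings: H — 1.

1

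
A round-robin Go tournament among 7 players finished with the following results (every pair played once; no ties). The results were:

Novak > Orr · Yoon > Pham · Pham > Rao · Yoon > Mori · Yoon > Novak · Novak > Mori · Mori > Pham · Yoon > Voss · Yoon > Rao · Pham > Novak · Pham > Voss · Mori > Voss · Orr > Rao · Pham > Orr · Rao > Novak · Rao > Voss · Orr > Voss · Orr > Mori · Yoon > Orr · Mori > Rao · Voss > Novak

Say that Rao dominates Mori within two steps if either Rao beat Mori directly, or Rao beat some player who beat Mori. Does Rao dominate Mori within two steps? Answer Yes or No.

Rao did not beat Mori directly.
Rao beat Voss, Novak. Of those, Novak beat Mori.

Yes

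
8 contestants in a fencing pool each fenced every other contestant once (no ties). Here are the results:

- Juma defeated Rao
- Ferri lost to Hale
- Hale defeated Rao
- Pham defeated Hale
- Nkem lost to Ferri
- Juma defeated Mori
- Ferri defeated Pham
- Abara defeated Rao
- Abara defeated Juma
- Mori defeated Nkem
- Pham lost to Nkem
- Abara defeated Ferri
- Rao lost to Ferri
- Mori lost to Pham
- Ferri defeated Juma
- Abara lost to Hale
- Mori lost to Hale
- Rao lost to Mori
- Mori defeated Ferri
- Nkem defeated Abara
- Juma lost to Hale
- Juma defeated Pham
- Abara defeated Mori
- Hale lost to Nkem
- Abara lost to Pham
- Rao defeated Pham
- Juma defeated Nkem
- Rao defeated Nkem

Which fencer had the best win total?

Hale

Win totals: Rao 2, Abara 4, Juma 4, Nkem 3, Mori 3, Hale 5, Ferri 4, Pham 3.
Hale leads with 5 wins (next highest: 4).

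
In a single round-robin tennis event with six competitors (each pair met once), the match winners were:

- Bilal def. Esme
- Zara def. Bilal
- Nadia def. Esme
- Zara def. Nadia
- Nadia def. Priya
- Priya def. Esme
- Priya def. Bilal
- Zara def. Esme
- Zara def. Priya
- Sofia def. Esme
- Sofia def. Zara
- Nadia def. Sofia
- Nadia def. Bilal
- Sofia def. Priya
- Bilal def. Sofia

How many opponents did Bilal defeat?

2

Bilal's results: beat Esme, Sofia; lost to Nadia, Priya, Zara.
That is 2 wins.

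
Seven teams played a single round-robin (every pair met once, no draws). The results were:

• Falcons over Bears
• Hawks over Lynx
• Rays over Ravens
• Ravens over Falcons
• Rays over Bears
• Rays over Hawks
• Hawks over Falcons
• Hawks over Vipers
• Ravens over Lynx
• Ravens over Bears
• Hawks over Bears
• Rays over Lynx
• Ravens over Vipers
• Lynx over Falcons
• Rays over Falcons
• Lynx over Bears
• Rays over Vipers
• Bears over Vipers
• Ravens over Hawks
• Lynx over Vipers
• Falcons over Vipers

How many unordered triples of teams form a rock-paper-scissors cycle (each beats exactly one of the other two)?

0

Win totals: Falcons 2, Vipers 0, Hawks 4, Lynx 3, Rays 6, Ravens 5, Bears 1.
A team with w wins dominates both others in C(w,2) triples; summing gives 1 + 0 + 6 + 3 + 15 + 10 + 0 = 35 transitive triples.
Total triples C(7,3) = 35, so cyclic triples = 35 − 35 = 0.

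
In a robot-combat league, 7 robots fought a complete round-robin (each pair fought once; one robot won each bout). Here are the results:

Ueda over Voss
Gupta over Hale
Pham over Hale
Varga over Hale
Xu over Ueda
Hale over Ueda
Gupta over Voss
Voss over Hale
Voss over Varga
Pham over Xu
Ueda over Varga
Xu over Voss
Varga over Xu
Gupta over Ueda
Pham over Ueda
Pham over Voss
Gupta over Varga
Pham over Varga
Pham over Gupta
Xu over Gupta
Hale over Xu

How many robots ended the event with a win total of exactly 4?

Win totals: Hale 2, Gupta 4, Voss 2, Pham 6, Ueda 2, Xu 3, Varga 2.
Exactly 4: Gupta — 1 robot.

1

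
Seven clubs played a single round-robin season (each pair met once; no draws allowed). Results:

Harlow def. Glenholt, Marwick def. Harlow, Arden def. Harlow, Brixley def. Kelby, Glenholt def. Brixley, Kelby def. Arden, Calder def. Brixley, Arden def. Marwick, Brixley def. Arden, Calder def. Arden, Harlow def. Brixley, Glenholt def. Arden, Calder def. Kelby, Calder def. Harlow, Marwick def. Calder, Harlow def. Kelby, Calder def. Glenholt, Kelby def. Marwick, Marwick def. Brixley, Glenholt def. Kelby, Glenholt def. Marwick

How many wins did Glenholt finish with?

4

Glenholt's results: beat Brixley, Kelby, Arden, Marwick; lost to Harlow, Calder.
That is 4 wins.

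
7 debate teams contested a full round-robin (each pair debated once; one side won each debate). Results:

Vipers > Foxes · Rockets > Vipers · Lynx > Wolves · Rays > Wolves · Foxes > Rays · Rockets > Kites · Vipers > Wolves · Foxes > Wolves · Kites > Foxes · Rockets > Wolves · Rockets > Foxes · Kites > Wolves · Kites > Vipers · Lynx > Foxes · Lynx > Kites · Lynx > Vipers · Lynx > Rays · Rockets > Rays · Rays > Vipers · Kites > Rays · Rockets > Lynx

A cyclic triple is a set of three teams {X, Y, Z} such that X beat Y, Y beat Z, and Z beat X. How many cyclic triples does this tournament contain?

Win totals: Rays 2, Wolves 0, Foxes 2, Rockets 6, Vipers 2, Kites 4, Lynx 5.
A team with w wins dominates both others in C(w,2) triples; summing gives 1 + 0 + 1 + 15 + 1 + 6 + 10 = 34 transitive triples.
Total triples C(7,3) = 35, so cyclic triples = 35 − 34 = 1.

1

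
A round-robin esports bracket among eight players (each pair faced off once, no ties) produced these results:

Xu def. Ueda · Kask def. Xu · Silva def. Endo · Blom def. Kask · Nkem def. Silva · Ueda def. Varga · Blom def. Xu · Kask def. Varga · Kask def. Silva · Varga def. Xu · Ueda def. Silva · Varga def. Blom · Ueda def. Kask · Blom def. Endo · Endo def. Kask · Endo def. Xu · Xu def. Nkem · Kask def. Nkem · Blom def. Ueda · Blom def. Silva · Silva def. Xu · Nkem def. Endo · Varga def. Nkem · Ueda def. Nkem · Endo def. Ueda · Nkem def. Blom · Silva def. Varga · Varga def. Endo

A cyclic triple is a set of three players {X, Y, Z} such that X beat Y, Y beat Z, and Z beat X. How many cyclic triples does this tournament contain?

18

Win totals: Kask 4, Nkem 3, Xu 2, Blom 5, Ueda 4, Silva 3, Varga 4, Endo 3.
A player with w wins dominates both others in C(w,2) triples; summing gives 6 + 3 + 1 + 10 + 6 + 3 + 6 + 3 = 38 transitive triples.
Total triples C(8,3) = 56, so cyclic triples = 56 − 38 = 18.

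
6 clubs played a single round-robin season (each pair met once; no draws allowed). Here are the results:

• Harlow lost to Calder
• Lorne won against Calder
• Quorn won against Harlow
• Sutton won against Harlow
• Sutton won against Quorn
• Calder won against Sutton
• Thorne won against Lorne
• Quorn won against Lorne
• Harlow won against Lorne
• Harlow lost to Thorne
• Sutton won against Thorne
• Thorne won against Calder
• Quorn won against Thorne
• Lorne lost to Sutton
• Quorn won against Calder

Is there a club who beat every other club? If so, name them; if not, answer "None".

None

Highest win total is Sutton with 4 (out of 5 possible).
Sutton lost to Calder, so no club went undefeated.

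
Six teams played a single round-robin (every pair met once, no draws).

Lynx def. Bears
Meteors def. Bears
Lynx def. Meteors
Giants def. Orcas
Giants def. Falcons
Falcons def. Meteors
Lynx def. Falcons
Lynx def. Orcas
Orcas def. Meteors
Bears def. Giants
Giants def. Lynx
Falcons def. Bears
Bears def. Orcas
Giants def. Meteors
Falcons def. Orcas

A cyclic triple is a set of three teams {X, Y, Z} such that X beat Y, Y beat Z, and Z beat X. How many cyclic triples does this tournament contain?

Win totals: Giants 4, Lynx 4, Falcons 3, Orcas 1, Meteors 1, Bears 2.
A team with w wins dominates both others in C(w,2) triples; summing gives 6 + 6 + 3 + 0 + 0 + 1 = 16 transitive triples.
Total triples C(6,3) = 20, so cyclic triples = 20 − 16 = 4.

4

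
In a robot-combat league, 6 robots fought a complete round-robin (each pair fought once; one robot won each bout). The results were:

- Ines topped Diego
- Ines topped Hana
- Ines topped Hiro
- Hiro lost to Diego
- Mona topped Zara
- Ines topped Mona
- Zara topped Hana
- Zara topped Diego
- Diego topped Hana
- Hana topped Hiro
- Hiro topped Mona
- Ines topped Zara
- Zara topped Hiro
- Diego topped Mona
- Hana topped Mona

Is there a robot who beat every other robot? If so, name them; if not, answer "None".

Ines

Ines has 5 wins out of 5 opponents — a perfect record.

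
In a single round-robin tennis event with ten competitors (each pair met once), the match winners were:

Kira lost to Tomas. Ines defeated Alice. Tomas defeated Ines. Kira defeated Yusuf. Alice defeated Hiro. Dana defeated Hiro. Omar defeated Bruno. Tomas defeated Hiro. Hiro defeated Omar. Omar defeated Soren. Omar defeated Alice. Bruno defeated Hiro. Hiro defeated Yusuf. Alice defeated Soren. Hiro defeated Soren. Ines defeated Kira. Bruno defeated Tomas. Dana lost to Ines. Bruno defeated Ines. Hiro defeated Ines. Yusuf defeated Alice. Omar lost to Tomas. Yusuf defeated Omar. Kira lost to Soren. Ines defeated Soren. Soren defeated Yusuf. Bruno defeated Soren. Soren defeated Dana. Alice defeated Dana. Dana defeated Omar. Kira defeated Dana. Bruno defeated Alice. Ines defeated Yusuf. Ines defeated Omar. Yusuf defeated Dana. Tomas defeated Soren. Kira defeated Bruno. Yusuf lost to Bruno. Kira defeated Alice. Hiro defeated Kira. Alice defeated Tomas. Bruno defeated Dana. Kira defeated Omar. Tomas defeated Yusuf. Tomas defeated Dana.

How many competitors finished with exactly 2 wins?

Win totals: Hiro 5, Kira 5, Tomas 7, Omar 3, Bruno 7, Soren 3, Yusuf 3, Dana 2, Ines 6, Alice 4.
Exactly 2: Dana — 1 competitor.

1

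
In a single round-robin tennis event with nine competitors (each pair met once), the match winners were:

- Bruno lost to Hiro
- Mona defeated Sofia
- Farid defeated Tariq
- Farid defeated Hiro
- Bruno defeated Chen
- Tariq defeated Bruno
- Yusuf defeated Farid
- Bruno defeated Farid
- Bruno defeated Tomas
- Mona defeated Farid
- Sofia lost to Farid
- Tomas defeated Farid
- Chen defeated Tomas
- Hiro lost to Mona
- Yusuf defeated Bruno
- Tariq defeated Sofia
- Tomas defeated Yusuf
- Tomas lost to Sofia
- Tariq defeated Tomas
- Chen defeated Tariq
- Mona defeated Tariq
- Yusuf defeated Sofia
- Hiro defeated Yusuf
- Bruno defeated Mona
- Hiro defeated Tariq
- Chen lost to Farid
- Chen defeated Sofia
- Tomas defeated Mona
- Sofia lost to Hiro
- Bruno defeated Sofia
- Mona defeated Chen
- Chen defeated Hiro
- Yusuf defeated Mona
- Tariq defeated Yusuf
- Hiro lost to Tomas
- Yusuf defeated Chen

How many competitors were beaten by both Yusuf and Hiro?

2

Yusuf beat: Sofia, Mona, Farid, Chen, Bruno.
Hiro beat: Sofia, Yusuf, Tariq, Bruno.
Both beat: Sofia, Bruno — 2.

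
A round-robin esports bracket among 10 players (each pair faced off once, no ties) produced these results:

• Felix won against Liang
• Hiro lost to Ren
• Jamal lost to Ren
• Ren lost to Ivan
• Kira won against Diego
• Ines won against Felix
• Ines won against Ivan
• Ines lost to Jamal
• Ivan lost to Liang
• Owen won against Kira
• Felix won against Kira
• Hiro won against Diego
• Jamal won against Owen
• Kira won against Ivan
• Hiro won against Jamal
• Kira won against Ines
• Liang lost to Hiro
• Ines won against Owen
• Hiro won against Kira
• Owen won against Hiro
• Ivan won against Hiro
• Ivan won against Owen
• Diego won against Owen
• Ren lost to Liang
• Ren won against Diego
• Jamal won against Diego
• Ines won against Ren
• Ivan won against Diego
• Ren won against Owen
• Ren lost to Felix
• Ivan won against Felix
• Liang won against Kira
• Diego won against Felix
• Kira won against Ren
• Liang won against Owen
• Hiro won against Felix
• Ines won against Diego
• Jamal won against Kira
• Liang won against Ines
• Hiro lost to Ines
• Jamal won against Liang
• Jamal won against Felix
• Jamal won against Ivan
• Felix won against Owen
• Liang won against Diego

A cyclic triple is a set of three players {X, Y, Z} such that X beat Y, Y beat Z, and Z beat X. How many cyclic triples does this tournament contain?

Win totals: Ren 4, Ivan 5, Hiro 5, Kira 4, Diego 2, Owen 2, Liang 6, Felix 4, Ines 6, Jamal 7.
A player with w wins dominates both others in C(w,2) triples; summing gives 6 + 10 + 10 + 6 + 1 + 1 + 15 + 6 + 15 + 21 = 91 transitive triples.
Total triples C(10,3) = 120, so cyclic triples = 120 − 91 = 29.

29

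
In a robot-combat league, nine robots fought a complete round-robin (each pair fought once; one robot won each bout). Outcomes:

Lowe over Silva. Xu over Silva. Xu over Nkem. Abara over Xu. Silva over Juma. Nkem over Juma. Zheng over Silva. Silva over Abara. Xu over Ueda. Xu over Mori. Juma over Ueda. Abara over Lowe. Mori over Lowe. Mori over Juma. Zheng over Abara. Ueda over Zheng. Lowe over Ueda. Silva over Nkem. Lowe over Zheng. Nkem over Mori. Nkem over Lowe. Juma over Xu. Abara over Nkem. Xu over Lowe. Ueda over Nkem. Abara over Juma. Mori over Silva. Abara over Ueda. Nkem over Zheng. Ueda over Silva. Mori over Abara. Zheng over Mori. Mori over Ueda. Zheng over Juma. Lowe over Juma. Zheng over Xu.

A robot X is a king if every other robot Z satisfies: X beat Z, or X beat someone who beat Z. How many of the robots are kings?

Mori reaches everyone (king).
Abara reaches everyone (king).
Silva reaches everyone (king).
Ueda reaches everyone (king).
Lowe reaches everyone (king).
Nkem reaches everyone (king).
Xu reaches everyone (king).
Juma cannot reach Abara in two steps.
Zheng reaches everyone (king).
Kings: Mori, Abara, Silva, Ueda, Lowe, Nkem, Xu, Zheng — 8.

8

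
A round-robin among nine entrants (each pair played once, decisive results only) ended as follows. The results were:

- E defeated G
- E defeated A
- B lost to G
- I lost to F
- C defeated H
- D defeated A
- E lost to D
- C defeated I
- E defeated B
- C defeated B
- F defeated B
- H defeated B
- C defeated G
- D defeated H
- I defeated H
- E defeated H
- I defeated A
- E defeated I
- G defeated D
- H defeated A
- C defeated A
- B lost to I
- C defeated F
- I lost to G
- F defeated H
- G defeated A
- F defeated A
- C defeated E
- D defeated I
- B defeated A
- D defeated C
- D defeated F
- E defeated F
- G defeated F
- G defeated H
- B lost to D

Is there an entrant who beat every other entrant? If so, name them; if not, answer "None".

None

Highest win total is D with 7 (out of 8 possible).
D lost to G, so no entrant went undefeated.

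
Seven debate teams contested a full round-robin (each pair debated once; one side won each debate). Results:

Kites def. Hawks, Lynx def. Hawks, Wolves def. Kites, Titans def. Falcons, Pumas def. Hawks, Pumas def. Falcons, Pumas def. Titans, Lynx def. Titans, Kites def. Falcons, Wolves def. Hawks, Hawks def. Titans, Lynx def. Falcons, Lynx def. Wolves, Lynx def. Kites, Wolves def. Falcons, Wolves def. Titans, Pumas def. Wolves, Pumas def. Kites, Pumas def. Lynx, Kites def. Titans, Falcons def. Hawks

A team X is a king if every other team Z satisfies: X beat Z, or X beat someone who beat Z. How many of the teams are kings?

1

Kites cannot reach Wolves, Pumas, Lynx in two steps.
Falcons cannot reach Kites, Wolves, Pumas, Lynx in two steps.
Wolves cannot reach Pumas, Lynx in two steps.
Hawks cannot reach Kites, Wolves, Pumas, Lynx in two steps.
Pumas reaches everyone (king).
Titans cannot reach Kites, Wolves, Pumas, Lynx in two steps.
Lynx cannot reach Pumas in two steps.
Kings: Pumas — 1.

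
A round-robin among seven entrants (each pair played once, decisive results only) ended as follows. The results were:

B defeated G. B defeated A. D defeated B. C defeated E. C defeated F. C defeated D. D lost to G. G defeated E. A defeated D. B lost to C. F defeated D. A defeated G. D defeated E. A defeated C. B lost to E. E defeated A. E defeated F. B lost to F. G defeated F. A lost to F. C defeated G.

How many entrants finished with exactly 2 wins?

Win totals: A 3, B 2, C 5, D 2, E 3, F 3, G 3.
Exactly 2: B, D — 2 entrants.

2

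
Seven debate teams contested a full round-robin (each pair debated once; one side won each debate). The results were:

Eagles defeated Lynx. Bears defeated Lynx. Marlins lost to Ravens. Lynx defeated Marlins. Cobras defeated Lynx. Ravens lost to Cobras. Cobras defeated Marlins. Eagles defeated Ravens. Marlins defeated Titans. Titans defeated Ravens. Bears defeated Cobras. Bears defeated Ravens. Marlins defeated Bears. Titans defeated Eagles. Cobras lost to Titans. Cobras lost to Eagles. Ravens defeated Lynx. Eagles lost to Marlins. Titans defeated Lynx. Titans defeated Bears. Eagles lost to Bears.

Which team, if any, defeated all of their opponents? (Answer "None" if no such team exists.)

Highest win total is Titans with 5 (out of 6 possible).
Titans lost to Marlins, so no team went undefeated.

None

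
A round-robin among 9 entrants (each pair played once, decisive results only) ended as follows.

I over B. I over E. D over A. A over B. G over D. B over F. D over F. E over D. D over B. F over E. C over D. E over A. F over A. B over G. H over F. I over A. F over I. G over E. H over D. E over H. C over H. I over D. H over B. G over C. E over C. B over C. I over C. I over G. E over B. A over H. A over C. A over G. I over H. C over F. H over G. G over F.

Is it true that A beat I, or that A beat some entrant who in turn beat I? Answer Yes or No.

A did not beat I directly.
A beat B, C, G, H, but each of them lost to I. No two-step path.

No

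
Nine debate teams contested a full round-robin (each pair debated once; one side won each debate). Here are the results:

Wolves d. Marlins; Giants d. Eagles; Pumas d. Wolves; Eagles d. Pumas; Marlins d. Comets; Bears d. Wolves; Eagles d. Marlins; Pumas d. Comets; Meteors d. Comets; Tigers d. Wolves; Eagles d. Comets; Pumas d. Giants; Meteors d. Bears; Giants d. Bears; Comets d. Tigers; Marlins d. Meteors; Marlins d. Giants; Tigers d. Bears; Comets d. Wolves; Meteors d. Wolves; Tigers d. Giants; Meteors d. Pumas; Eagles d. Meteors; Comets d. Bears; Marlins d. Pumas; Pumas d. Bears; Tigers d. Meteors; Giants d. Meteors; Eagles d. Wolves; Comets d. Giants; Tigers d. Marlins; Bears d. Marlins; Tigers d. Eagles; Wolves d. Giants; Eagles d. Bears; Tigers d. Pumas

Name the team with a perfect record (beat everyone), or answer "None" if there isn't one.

Highest win total is Tigers with 7 (out of 8 possible).
Tigers lost to Comets, so no team went undefeated.

None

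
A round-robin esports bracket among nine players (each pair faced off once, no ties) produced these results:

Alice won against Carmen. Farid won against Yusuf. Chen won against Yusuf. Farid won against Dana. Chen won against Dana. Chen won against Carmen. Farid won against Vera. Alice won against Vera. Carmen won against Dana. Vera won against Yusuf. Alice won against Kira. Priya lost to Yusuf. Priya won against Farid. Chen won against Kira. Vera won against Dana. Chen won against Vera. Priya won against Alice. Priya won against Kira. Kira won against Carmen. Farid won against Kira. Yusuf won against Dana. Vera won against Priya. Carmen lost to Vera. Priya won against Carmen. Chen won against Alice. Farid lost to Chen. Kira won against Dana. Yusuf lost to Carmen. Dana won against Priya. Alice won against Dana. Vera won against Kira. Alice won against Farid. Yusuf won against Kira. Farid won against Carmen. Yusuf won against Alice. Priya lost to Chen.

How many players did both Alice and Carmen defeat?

Alice beat: Dana, Vera, Carmen, Kira, Farid.
Carmen beat: Dana, Yusuf.
Both beat: Dana — 1.

1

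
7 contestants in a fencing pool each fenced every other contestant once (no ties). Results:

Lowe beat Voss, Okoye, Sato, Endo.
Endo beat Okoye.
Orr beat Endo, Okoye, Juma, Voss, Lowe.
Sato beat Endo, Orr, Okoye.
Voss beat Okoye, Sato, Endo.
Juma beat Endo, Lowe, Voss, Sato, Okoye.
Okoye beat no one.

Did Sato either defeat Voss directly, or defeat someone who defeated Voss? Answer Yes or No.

Yes

Sato did not beat Voss directly.
Sato beat Endo, Okoye, Orr. Of those, Orr beat Voss.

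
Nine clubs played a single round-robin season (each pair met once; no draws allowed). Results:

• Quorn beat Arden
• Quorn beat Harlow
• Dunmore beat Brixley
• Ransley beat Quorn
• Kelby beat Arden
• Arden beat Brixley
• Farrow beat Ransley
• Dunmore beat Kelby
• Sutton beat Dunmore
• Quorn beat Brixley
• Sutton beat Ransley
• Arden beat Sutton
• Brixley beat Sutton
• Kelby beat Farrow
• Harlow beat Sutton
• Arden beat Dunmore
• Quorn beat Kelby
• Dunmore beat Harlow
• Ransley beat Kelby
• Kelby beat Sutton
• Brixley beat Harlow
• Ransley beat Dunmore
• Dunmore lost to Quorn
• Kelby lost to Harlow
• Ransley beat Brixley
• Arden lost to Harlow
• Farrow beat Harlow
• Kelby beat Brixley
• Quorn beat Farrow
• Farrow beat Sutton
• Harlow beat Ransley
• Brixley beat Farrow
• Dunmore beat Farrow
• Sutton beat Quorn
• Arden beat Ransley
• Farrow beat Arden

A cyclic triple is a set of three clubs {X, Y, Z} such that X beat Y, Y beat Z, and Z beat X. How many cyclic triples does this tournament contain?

27

Win totals: Harlow 4, Quorn 6, Ransley 4, Brixley 3, Sutton 3, Kelby 4, Dunmore 4, Arden 4, Farrow 4.
A club with w wins dominates both others in C(w,2) triples; summing gives 6 + 15 + 6 + 3 + 3 + 6 + 6 + 6 + 6 = 57 transitive triples.
Total triples C(9,3) = 84, so cyclic triples = 84 − 57 = 27.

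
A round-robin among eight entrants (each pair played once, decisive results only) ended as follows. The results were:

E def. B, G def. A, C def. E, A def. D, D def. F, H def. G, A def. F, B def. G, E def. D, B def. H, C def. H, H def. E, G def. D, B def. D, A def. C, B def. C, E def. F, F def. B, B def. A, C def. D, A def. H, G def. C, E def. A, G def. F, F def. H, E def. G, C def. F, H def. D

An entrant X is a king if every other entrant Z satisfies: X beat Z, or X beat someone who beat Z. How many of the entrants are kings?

A reaches everyone (king).
B reaches everyone (king).
C reaches everyone (king).
D cannot reach A, C, E, G in two steps.
E reaches everyone (king).
F reaches everyone (king).
G reaches everyone (king).
H reaches everyone (king).
Kings: A, B, C, E, F, G, H — 7.

7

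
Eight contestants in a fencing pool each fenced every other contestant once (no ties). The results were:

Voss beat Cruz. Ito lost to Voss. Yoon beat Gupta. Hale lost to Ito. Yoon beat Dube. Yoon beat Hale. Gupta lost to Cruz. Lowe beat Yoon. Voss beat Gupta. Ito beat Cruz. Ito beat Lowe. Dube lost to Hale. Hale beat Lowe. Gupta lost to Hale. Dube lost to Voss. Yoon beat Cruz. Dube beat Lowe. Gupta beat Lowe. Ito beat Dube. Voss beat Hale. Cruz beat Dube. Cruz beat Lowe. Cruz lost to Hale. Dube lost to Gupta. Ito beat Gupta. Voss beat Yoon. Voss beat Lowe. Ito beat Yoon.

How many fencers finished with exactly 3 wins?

1

Win totals: Voss 7, Gupta 2, Ito 6, Cruz 3, Hale 4, Yoon 4, Lowe 1, Dube 1.
Exactly 3: Cruz — 1 fencer.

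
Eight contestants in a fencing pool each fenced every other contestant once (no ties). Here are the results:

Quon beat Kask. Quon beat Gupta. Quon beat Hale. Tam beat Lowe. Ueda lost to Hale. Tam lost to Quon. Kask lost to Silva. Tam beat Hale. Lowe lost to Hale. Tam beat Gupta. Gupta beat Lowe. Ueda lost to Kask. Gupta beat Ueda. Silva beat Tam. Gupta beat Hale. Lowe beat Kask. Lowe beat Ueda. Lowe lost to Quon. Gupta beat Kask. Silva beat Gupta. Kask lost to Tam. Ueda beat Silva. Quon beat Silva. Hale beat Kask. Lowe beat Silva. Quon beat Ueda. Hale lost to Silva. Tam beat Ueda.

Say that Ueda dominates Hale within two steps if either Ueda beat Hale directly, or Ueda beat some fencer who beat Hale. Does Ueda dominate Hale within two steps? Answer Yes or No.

Yes

Ueda did not beat Hale directly.
Ueda beat Silva. Of those, Silva beat Hale.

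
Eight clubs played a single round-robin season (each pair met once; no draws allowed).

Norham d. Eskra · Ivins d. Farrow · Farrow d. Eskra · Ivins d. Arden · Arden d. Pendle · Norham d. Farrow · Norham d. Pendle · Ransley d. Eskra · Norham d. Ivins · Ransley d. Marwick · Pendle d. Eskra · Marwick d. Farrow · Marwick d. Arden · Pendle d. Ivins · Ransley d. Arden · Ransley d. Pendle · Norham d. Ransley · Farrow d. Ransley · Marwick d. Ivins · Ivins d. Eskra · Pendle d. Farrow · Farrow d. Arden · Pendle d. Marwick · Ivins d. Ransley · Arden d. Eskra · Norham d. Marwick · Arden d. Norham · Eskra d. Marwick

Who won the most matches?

Win totals: Eskra 1, Norham 6, Ivins 4, Farrow 3, Pendle 4, Arden 3, Ransley 4, Marwick 3.
Norham leads with 6 wins (next highest: 4).

Norham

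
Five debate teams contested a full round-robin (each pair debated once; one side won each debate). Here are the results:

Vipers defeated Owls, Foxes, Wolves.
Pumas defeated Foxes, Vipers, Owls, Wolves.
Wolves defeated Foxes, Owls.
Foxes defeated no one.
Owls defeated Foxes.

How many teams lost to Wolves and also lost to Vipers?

Wolves beat: Foxes, Owls.
Vipers beat: Foxes, Wolves, Owls.
Both beat: Foxes, Owls — 2.

2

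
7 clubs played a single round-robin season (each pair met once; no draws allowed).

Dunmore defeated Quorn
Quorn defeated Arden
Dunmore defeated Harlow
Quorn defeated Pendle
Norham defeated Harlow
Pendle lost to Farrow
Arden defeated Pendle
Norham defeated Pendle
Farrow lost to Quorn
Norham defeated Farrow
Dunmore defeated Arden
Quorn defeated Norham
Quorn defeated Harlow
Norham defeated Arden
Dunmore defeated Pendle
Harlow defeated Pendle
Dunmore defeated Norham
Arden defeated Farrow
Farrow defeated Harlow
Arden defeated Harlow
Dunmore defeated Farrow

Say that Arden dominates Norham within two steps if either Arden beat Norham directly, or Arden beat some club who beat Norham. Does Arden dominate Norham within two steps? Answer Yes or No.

No

Arden did not beat Norham directly.
Arden beat Pendle, Harlow, Farrow, but each of them lost to Norham. No two-step path.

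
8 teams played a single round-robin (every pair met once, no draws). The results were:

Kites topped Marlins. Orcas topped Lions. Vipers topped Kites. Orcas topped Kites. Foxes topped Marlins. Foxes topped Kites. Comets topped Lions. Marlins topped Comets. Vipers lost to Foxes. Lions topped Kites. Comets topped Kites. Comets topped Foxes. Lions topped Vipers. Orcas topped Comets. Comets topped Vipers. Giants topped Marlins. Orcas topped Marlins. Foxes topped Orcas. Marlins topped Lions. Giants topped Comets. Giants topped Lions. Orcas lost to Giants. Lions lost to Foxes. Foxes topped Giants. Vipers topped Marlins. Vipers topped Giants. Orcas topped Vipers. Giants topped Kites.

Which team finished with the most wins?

Win totals: Giants 5, Foxes 6, Vipers 3, Kites 1, Orcas 5, Marlins 2, Lions 2, Comets 4.
Foxes leads with 6 wins (next highest: 5).

Foxes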